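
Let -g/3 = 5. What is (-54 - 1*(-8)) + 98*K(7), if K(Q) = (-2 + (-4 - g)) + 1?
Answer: 934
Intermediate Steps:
g = -15 (g = -3*5 = -15)
K(Q) = 10 (K(Q) = (-2 + (-4 - 1*(-15))) + 1 = (-2 + (-4 + 15)) + 1 = (-2 + 11) + 1 = 9 + 1 = 10)
(-54 - 1*(-8)) + 98*K(7) = (-54 - 1*(-8)) + 98*10 = (-54 + 8) + 980 = -46 + 980 = 934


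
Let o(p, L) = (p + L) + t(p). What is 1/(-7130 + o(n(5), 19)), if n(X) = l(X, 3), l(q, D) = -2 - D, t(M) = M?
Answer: -1/7121 ≈ -0.00014043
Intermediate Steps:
n(X) = -5 (n(X) = -2 - 1*3 = -2 - 3 = -5)
o(p, L) = L + 2*p (o(p, L) = (p + L) + p = (L + p) + p = L + 2*p)
1/(-7130 + o(n(5), 19)) = 1/(-7130 + (19 + 2*(-5))) = 1/(-7130 + (19 - 10)) = 1/(-7130 + 9) = 1/(-7121) = -1/7121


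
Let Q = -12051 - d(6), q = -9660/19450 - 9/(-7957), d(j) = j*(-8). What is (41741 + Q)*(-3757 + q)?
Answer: -1729335246327356/15476365 ≈ -1.1174e+8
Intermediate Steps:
d(j) = -8*j
q = -7668957/15476365 (q = -9660*1/19450 - 9*(-1/7957) = -966/1945 + 9/7957 = -7668957/15476365 ≈ -0.49553)
Q = -12003 (Q = -12051 - (-8)*6 = -12051 - 1*(-48) = -12051 + 48 = -12003)
(41741 + Q)*(-3757 + q) = (41741 - 12003)*(-3757 - 7668957/15476365) = 29738*(-58152372262/15476365) = -1729335246327356/15476365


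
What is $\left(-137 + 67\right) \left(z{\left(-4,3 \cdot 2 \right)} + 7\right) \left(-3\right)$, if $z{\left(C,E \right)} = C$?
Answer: $630$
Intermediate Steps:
$\left(-137 + 67\right) \left(z{\left(-4,3 \cdot 2 \right)} + 7\right) \left(-3\right) = \left(-137 + 67\right) \left(-4 + 7\right) \left(-3\right) = - 70 \cdot 3 \left(-3\right) = \left(-70\right) \left(-9\right) = 630$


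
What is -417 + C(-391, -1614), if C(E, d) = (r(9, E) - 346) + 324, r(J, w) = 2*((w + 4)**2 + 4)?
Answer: 299107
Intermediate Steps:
r(J, w) = 8 + 2*(4 + w)**2 (r(J, w) = 2*((4 + w)**2 + 4) = 2*(4 + (4 + w)**2) = 8 + 2*(4 + w)**2)
C(E, d) = -14 + 2*(4 + E)**2 (C(E, d) = ((8 + 2*(4 + E)**2) - 346) + 324 = (-338 + 2*(4 + E)**2) + 324 = -14 + 2*(4 + E)**2)
-417 + C(-391, -1614) = -417 + (-14 + 2*(4 - 391)**2) = -417 + (-14 + 2*(-387)**2) = -417 + (-14 + 2*149769) = -417 + (-14 + 299538) = -417 + 299524 = 299107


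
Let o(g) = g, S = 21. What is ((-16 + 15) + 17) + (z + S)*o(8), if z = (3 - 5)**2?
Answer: 216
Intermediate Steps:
z = 4 (z = (-2)**2 = 4)
((-16 + 15) + 17) + (z + S)*o(8) = ((-16 + 15) + 17) + (4 + 21)*8 = (-1 + 17) + 25*8 = 16 + 200 = 216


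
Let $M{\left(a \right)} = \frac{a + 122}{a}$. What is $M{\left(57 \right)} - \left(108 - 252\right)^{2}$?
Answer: $- \frac{1181773}{57} \approx -20733.0$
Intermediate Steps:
$M{\left(a \right)} = \frac{122 + a}{a}$
$M{\left(57 \right)} - \left(108 - 252\right)^{2} = \frac{122 + 57}{57} - \left(108 - 252\right)^{2} = \frac{1}{57} \cdot 179 - \left(-144\right)^{2} = \frac{179}{57} - 20736 = - \frac{1181773}{57}$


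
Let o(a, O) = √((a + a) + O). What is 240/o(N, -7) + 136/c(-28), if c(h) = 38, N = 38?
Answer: 68/19 + 80*√69/23 ≈ 32.472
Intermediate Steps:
o(a, O) = √(O + 2*a) (o(a, O) = √(2*a + O) = √(O + 2*a))
240/o(N, -7) + 136/c(-28) = 240/(√(-7 + 2*38)) + 136/38 = 240/(√(-7 + 76)) + 136*(1/38) = 240/(√69) + 68/19 = 240*(√69/69) + 68/19 = 80*√69/23 + 68/19 = 68/19 + 80*√69/23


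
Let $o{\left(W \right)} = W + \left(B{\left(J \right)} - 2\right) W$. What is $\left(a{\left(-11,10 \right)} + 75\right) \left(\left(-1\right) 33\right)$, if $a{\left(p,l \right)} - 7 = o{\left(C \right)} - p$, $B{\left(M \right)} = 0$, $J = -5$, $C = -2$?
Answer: $-3135$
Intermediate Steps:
$o{\left(W \right)} = - W$ ($o{\left(W \right)} = W + \left(0 - 2\right) W = W - 2 W = - W$)
$a{\left(p,l \right)} = 9 - p$ ($a{\left(p,l \right)} = 7 - \left(-2 + p\right) = 9 - p$)
$\left(a{\left(-11,10 \right)} + 75\right) \left(\left(-1\right) 33\right) = \left(\left(9 - -11\right) + 75\right) \left(\left(-1\right) 33\right) = \left(\left(9 + 11\right) + 75\right) \left(-33\right) = \left(20 + 75\right) \left(-33\right) = 95 \left(-33\right) = -3135$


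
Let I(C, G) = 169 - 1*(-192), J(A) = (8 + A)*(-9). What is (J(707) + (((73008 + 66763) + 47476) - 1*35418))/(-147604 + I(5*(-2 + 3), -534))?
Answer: -145394/147243 ≈ -0.98744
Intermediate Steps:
J(A) = -72 - 9*A
I(C, G) = 361 (I(C, G) = 169 + 192 = 361)
(J(707) + (((73008 + 66763) + 47476) - 1*35418))/(-147604 + I(5*(-2 + 3), -534)) = ((-72 - 9*707) + (((73008 + 66763) + 47476) - 1*35418))/(-147604 + 361) = ((-72 - 6363) + ((139771 + 47476) - 35418))/(-147243) = (-6435 + (187247 - 35418))*(-1/147243) = (-6435 + 151829)*(-1/147243) = 145394*(-1/147243) = -145394/147243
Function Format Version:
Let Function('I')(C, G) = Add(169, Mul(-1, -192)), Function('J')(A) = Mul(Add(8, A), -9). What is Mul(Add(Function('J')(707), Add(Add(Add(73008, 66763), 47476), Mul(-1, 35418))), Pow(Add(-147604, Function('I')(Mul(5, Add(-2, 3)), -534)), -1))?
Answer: Rational(-145394, 147243) ≈ -0.98744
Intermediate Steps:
Function('J')(A) = Add(-72, Mul(-9, A))
Function('I')(C, G) = 361 (Function('I')(C, G) = Add(169, 192) = 361)
Mul(Add(Function('J')(707), Add(Add(Add(73008, 66763), 47476), Mul(-1, 35418))), Pow(Add(-147604, Function('I')(Mul(5, Add(-2, 3)), -534)), -1)) = Mul(Add(Add(-72, Mul(-9, 707)), Add(Add(Add(73008, 66763), 47476), Mul(-1, 35418))), Pow(Add(-147604, 361), -1)) = Mul(Add(Add(-72, -6363), Add(Add(139771, 47476), -35418)), Pow(-147243, -1)) = Mul(Add(-6435, Add(187247, -35418)), Rational(-1, 147243)) = Mul(Add(-6435, 151829), Rational(-1, 147243)) = Mul(145394, Rational(-1, 147243)) = Rational(-145394, 147243)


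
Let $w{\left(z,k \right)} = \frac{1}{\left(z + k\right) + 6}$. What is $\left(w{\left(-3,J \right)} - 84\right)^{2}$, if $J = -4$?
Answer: $7225$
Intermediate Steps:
$w{\left(z,k \right)} = \frac{1}{6 + k + z}$ ($w{\left(z,k \right)} = \frac{1}{\left(k + z\right) + 6} = \frac{1}{6 + k + z}$)
$\left(w{\left(-3,J \right)} - 84\right)^{2} = \left(\frac{1}{6 - 4 - 3} - 84\right)^{2} = \left(\frac{1}{-1} - 84\right)^{2} = \left(-1 - 84\right)^{2} = \left(-85\right)^{2} = 7225$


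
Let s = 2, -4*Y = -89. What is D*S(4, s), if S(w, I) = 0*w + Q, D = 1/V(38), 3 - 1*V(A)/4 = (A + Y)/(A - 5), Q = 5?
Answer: 33/31 ≈ 1.0645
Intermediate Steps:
Y = 89/4 (Y = -1/4*(-89) = 89/4 ≈ 22.250)
V(A) = 12 - 4*(89/4 + A)/(-5 + A) (V(A) = 12 - 4*(A + 89/4)/(A - 5) = 12 - 4*(89/4 + A)/(-5 + A))
D = 33/155 (D = 1/((-149 + 8*38)/(-5 + 38)) = 1/((-149 + 304)/33) = 1/((1/33)*155) = 1/(155/33) = 33/155 ≈ 0.21290)
S(w, I) = 5 (S(w, I) = 0*w + 5 = 0 + 5 = 5)
D*S(4, s) = (33/155)*5 = 33/31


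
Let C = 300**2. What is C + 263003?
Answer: 353003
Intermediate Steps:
C = 90000
C + 263003 = 90000 + 263003 = 353003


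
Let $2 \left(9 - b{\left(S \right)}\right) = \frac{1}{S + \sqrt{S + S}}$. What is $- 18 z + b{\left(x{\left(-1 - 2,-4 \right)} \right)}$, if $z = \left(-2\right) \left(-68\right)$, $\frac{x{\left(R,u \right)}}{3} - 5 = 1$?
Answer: $- \frac{117073}{48} \approx -2439.0$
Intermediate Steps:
$x{\left(R,u \right)} = 18$ ($x{\left(R,u \right)} = 15 + 3 \cdot 1 = 15 + 3 = 18$)
$z = 136$
$b{\left(S \right)} = 9 - \frac{1}{2 \left(S + \sqrt{2} \sqrt{S}\right)}$ ($b{\left(S \right)} = 9 - \frac{1}{2 \left(S + \sqrt{S + S}\right)} = 9 - \frac{1}{2 \left(S + \sqrt{2 S}\right)} = 9 - \frac{1}{2 \left(S + \sqrt{2} \sqrt{S}\right)}$)
$- 18 z + b{\left(x{\left(-1 - 2,-4 \right)} \right)} = \left(-18\right) 136 + \frac{- \frac{1}{2} + 9 \cdot 18 + 9 \sqrt{2} \sqrt{18}}{18 + \sqrt{2} \sqrt{18}} = -2448 + \frac{- \frac{1}{2} + 162 + 9 \sqrt{2} \cdot 3 \sqrt{2}}{18 + \sqrt{2} \cdot 3 \sqrt{2}} = -2448 + \frac{- \frac{1}{2} + 162 + 54}{18 + 6} = -2448 + \frac{1}{24} \cdot \frac{431}{2} = -2448 + \frac{431}{48} = - \frac{117073}{48}$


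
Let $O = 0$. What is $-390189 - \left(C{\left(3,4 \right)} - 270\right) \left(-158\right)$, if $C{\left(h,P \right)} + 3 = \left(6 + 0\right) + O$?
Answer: $-432375$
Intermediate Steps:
$C{\left(h,P \right)} = 3$ ($C{\left(h,P \right)} = -3 + \left(\left(6 + 0\right) + 0\right) = -3 + \left(6 + 0\right) = -3 + 6 = 3$)
$-390189 - \left(C{\left(3,4 \right)} - 270\right) \left(-158\right) = -390189 - \left(3 - 270\right) \left(-158\right) = -390189 - \left(-267\right) \left(-158\right) = -390189 - 42186 = -432375$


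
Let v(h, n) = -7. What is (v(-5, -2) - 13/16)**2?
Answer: 15625/256 ≈ 61.035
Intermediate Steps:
(v(-5, -2) - 13/16)**2 = (-7 - 13/16)**2 = (-125/16)**2 = 15625/256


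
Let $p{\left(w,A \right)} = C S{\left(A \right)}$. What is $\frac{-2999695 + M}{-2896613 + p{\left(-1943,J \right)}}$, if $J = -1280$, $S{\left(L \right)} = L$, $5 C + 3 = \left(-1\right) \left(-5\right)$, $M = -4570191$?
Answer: $\frac{7569886}{2897125} \approx 2.6129$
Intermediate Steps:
$C = \frac{2}{5}$ ($C = - \frac{3}{5} + \frac{\left(-1\right) \left(-5\right)}{5} = - \frac{3}{5} + \frac{1}{5} \cdot 5 = - \frac{3}{5} + 1 = \frac{2}{5} \approx 0.4$)
$p{\left(w,A \right)} = \frac{2 A}{5}$
$\frac{-2999695 + M}{-2896613 + p{\left(-1943,J \right)}} = \frac{-2999695 - 4570191}{-2896613 + \frac{2}{5} \left(-1280\right)} = - \frac{7569886}{-2896613 - 512} = - \frac{7569886}{-2897125} = \left(-7569886\right) \left(- \frac{1}{2897125}\right) = \frac{7569886}{2897125}$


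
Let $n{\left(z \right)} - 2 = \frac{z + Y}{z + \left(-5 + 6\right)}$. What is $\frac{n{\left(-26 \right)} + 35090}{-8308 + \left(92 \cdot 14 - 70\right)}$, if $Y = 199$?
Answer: $- \frac{877127}{177250} \approx -4.9485$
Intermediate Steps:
$n{\left(z \right)} = 2 + \frac{199 + z}{1 + z}$ ($n{\left(z \right)} = 2 + \frac{z + 199}{z + \left(-5 + 6\right)} = 2 + \frac{199 + z}{z + 1} = 2 + \frac{199 + z}{1 + z}$)
$\frac{n{\left(-26 \right)} + 35090}{-8308 + \left(92 \cdot 14 - 70\right)} = \frac{\frac{3 \left(67 - 26\right)}{1 - 26} + 35090}{-8308 + \left(92 \cdot 14 - 70\right)} = \frac{3 \frac{1}{-25} \cdot 41 + 35090}{-8308 + \left(1288 - 70\right)} = \frac{3 \left(- \frac{1}{25}\right) 41 + 35090}{-8308 + 1218} = \frac{- \frac{123}{25} + 35090}{-7090} = \frac{877127}{25} \left(- \frac{1}{7090}\right) = - \frac{877127}{177250}$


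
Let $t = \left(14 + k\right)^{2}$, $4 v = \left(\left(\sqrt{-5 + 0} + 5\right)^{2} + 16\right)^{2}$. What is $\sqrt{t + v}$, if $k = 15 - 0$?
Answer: $2 \sqrt{260 + 45 i \sqrt{5}} \approx 32.827 + 6.1306 i$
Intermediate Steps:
$k = 15$ ($k = 15 + 0 = 15$)
$v = \frac{\left(16 + \left(5 + i \sqrt{5}\right)^{2}\right)^{2}}{4}$ ($v = \frac{\left(\left(\sqrt{-5 + 0} + 5\right)^{2} + 16\right)^{2}}{4} = \frac{\left(\left(\sqrt{-5} + 5\right)^{2} + 16\right)^{2}}{4} = \frac{\left(\left(i \sqrt{5} + 5\right)^{2} + 16\right)^{2}}{4} = \frac{\left(\left(5 + i \sqrt{5}\right)^{2} + 16\right)^{2}}{4} = \frac{\left(16 + \left(5 + i \sqrt{5}\right)^{2}\right)^{2}}{4} \approx 199.0 + 402.49 i$)
$t = 841$ ($t = \left(14 + 15\right)^{2} = 29^{2} = 841$)
$\sqrt{t + v} = \sqrt{841 + \left(199 + 180 i \sqrt{5}\right)} = \sqrt{1040 + 180 i \sqrt{5}}$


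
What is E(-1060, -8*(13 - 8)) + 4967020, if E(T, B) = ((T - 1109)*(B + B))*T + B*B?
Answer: -178962580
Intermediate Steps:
E(T, B) = B² + 2*B*T*(-1109 + T) (E(T, B) = ((-1109 + T)*(2*B))*T + B² = (2*B*(-1109 + T))*T + B² = 2*B*T*(-1109 + T) + B² = B² + 2*B*T*(-1109 + T))
E(-1060, -8*(13 - 8)) + 4967020 = (-8*(13 - 8))*(-8*(13 - 8) - 2218*(-1060) + 2*(-1060)²) + 4967020 = (-8*5)*(-8*5 + 2351080 + 2*1123600) + 4967020 = -40*(-40 + 2351080 + 2247200) + 4967020 = -40*4598240 + 4967020 = -183929600 + 4967020 = -178962580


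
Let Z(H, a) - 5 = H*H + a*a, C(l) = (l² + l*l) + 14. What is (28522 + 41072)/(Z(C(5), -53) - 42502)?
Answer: -11599/5932 ≈ -1.9553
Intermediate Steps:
C(l) = 14 + 2*l² (C(l) = (l² + l²) + 14 = 2*l² + 14 = 14 + 2*l²)
Z(H, a) = 5 + H² + a² (Z(H, a) = 5 + (H*H + a*a) = 5 + (H² + a²) = 5 + H² + a²)
(28522 + 41072)/(Z(C(5), -53) - 42502) = (28522 + 41072)/((5 + (14 + 2*5²)² + (-53)²) - 42502) = 69594/((5 + (14 + 2*25)² + 2809) - 42502) = 69594/((5 + (14 + 50)² + 2809) - 42502) = 69594/((5 + 64² + 2809) - 42502) = 69594/((5 + 4096 + 2809) - 42502) = 69594/(6910 - 42502) = 69594/(-35592) = 69594*(-1/35592) = -11599/5932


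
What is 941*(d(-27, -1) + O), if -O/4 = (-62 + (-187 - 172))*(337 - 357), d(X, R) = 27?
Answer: -31667473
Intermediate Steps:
O = -33680 (O = -4*(-62 + (-187 - 172))*(337 - 357) = -4*(-62 - 359)*(-20) = -(-1684)*(-20) = -4*8420 = -33680)
941*(d(-27, -1) + O) = 941*(27 - 33680) = 941*(-33653) = -31667473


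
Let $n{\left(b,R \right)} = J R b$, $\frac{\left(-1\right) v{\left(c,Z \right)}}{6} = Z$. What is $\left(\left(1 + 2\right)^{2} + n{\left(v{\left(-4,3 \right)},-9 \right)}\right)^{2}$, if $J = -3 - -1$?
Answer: $99225$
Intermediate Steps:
$J = -2$ ($J = -3 + 1 = -2$)
$v{\left(c,Z \right)} = - 6 Z$
$n{\left(b,R \right)} = - 2 R b$
$\left(\left(1 + 2\right)^{2} + n{\left(v{\left(-4,3 \right)},-9 \right)}\right)^{2} = \left(\left(1 + 2\right)^{2} - - 18 \left(\left(-6\right) 3\right)\right)^{2} = \left(3^{2} - \left(-18\right) \left(-18\right)\right)^{2} = \left(9 - 324\right)^{2} = \left(-315\right)^{2} = 99225$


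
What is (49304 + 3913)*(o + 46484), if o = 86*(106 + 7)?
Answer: 2990901834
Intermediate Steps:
o = 9718 (o = 86*113 = 9718)
(49304 + 3913)*(o + 46484) = (49304 + 3913)*(9718 + 46484) = 53217*56202 = 2990901834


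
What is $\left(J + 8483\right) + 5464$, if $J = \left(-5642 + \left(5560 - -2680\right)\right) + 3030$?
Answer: $19575$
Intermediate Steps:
$J = 5628$ ($J = \left(-5642 + \left(5560 + 2680\right)\right) + 3030 = \left(-5642 + 8240\right) + 3030 = 2598 + 3030 = 5628$)
$\left(J + 8483\right) + 5464 = \left(5628 + 8483\right) + 5464 = 14111 + 5464 = 19575$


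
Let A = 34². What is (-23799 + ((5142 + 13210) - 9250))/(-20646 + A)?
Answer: 14697/19490 ≈ 0.75408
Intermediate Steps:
A = 1156
(-23799 + ((5142 + 13210) - 9250))/(-20646 + A) = (-23799 + ((5142 + 13210) - 9250))/(-20646 + 1156) = (-23799 + (18352 - 9250))/(-19490) = (-23799 + 9102)*(-1/19490) = -14697*(-1/19490) = 14697/19490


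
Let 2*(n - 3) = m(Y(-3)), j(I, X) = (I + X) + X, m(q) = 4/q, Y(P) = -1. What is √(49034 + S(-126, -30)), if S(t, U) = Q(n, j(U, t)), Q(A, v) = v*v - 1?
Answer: √128557 ≈ 358.55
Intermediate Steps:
j(I, X) = I + 2*X
n = 1 (n = 3 + (4/(-1))/2 = 3 + (4*(-1))/2 = 3 + (½)*(-4) = 3 - 2 = 1)
Q(A, v) = -1 + v² (Q(A, v) = v² - 1 = -1 + v²)
S(t, U) = -1 + (U + 2*t)²
√(49034 + S(-126, -30)) = √(49034 + (-1 + (-30 + 2*(-126))²)) = √(49034 + (-1 + (-30 - 252)²)) = √(49034 + (-1 + (-282)²)) = √(49034 + (-1 + 79524)) = √(49034 + 79523) = √128557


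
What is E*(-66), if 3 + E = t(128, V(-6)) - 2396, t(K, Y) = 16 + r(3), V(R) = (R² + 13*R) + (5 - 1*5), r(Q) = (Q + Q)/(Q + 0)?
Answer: 157146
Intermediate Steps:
r(Q) = 2 (r(Q) = (2*Q)/Q = 2)
V(R) = R² + 13*R (V(R) = (R² + 13*R) + (5 - 5) = (R² + 13*R) + 0 = R² + 13*R)
t(K, Y) = 18 (t(K, Y) = 16 + 2 = 18)
E = -2381 (E = -3 + (18 - 2396) = -3 - 2378 = -2381)
E*(-66) = -2381*(-66) = 157146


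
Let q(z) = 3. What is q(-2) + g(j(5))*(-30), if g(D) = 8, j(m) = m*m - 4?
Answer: -237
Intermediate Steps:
j(m) = -4 + m**2 (j(m) = m**2 - 4 = -4 + m**2)
q(-2) + g(j(5))*(-30) = 3 + 8*(-30) = 3 - 240 = -237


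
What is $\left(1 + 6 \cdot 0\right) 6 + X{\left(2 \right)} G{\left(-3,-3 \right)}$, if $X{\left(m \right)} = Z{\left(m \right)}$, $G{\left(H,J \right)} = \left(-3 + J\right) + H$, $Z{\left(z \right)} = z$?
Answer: $-12$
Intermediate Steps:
$G{\left(H,J \right)} = -3 + H + J$
$X{\left(m \right)} = m$
$\left(1 + 6 \cdot 0\right) 6 + X{\left(2 \right)} G{\left(-3,-3 \right)} = \left(1 + 6 \cdot 0\right) 6 + 2 \left(-3 - 3 - 3\right) = \left(1 + 0\right) 6 + 2 \left(-9\right) = 1 \cdot 6 - 18 = 6 - 18 = -12$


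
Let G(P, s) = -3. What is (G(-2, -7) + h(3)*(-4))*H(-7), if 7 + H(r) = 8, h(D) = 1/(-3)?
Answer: -5/3 ≈ -1.6667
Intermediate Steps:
h(D) = -⅓
H(r) = 1 (H(r) = -7 + 8 = 1)
(G(-2, -7) + h(3)*(-4))*H(-7) = (-3 - ⅓*(-4))*1 = (-3 + 4/3)*1 = -5/3*1 = -5/3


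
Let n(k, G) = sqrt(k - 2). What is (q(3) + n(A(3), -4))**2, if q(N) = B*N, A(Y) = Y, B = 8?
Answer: 625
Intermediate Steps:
n(k, G) = sqrt(-2 + k)
q(N) = 8*N
(q(3) + n(A(3), -4))**2 = (8*3 + sqrt(-2 + 3))**2 = (24 + sqrt(1))**2 = (24 + 1)**2 = 25**2 = 625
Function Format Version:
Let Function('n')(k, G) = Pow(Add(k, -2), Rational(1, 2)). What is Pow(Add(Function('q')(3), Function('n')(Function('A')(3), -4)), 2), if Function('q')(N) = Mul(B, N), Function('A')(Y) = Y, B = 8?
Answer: 625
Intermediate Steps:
Function('n')(k, G) = Pow(Add(-2, k), Rational(1, 2))
Function('q')(N) = Mul(8, N)
Pow(Add(Function('q')(3), Function('n')(Function('A')(3), -4)), 2) = Pow(Add(Mul(8, 3), Pow(Add(-2, 3), Rational(1, 2))), 2) = Pow(Add(24, Pow(1, Rational(1, 2))), 2) = Pow(Add(24, 1), 2) = Pow(25, 2) = 625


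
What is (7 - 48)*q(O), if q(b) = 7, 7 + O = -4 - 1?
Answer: -287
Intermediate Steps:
O = -12 (O = -7 + (-4 - 1) = -7 - 5 = -12)
(7 - 48)*q(O) = (7 - 48)*7 = -41*7 = -287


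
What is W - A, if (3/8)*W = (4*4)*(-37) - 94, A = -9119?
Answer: 21869/3 ≈ 7289.7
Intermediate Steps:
W = -5488/3 (W = 8*((4*4)*(-37) - 94)/3 = 8*(16*(-37) - 94)/3 = 8*(-592 - 94)/3 = (8/3)*(-686) = -5488/3 ≈ -1829.3)
W - A = -5488/3 - 1*(-9119) = -5488/3 + 9119 = 21869/3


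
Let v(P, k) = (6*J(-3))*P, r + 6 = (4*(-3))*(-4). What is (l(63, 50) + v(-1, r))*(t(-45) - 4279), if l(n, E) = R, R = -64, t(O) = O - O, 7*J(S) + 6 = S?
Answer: 1685926/7 ≈ 2.4085e+5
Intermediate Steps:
J(S) = -6/7 + S/7
t(O) = 0
r = 42 (r = -6 + (4*(-3))*(-4) = -6 - 12*(-4) = -6 + 48 = 42)
v(P, k) = -54*P/7 (v(P, k) = (6*(-6/7 + (1/7)*(-3)))*P = (6*(-6/7 - 3/7))*P = (6*(-9/7))*P = -54*P/7)
l(n, E) = -64
(l(63, 50) + v(-1, r))*(t(-45) - 4279) = (-64 - 54/7*(-1))*(0 - 4279) = (-64 + 54/7)*(-4279) = -394/7*(-4279) = 1685926/7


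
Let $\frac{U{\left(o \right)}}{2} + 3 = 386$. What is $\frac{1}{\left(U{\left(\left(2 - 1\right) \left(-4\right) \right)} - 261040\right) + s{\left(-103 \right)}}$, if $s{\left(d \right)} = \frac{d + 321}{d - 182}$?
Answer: $- \frac{285}{74178308} \approx -3.8421 \cdot 10^{-6}$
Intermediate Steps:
$U{\left(o \right)} = 766$ ($U{\left(o \right)} = -6 + 2 \cdot 386 = -6 + 772 = 766$)
$s{\left(d \right)} = \frac{321 + d}{-182 + d}$
$\frac{1}{\left(U{\left(\left(2 - 1\right) \left(-4\right) \right)} - 261040\right) + s{\left(-103 \right)}} = \frac{1}{\left(766 - 261040\right) + \frac{321 - 103}{-182 - 103}} = \frac{1}{\left(766 - 261040\right) + \frac{1}{-285} \cdot 218} = \frac{1}{-260274 - \frac{218}{285}} = \frac{1}{- \frac{74178308}{285}} = - \frac{285}{74178308}$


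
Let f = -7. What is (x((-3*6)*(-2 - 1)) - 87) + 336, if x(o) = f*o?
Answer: -129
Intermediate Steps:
x(o) = -7*o
(x((-3*6)*(-2 - 1)) - 87) + 336 = (-7*(-3*6)*(-2 - 1) - 87) + 336 = (-(-126)*(-3) - 87) + 336 = (-7*54 - 87) + 336 = (-378 - 87) + 336 = -465 + 336 = -129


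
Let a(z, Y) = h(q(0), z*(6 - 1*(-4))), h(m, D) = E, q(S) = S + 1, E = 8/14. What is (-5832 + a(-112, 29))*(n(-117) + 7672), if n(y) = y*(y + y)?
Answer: -1430741000/7 ≈ -2.0439e+8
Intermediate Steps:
E = 4/7 (E = 8*(1/14) = 4/7 ≈ 0.57143)
q(S) = 1 + S
n(y) = 2*y**2 (n(y) = y*(2*y) = 2*y**2)
h(m, D) = 4/7
a(z, Y) = 4/7
(-5832 + a(-112, 29))*(n(-117) + 7672) = (-5832 + 4/7)*(2*(-117)**2 + 7672) = -40820*(2*13689 + 7672)/7 = -40820*(27378 + 7672)/7 = -40820/7*35050 = -1430741000/7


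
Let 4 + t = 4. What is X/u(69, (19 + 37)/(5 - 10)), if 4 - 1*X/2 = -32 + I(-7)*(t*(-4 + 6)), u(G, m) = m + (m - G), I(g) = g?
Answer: -360/457 ≈ -0.78775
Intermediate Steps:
t = 0 (t = -4 + 4 = 0)
u(G, m) = -G + 2*m
X = 72 (X = 8 - 2*(-32 - 0*(-4 + 6)) = 8 - 2*(-32 - 0*2) = 8 - 2*(-32 - 7*0) = 8 - 2*(-32 + 0) = 8 - 2*(-32) = 8 + 64 = 72)
X/u(69, (19 + 37)/(5 - 10)) = 72/(-1*69 + 2*((19 + 37)/(5 - 10))) = 72/(-69 + 2*(56/(-5))) = 72/(-69 + 2*(56*(-⅕))) = 72/(-69 + 2*(-56/5)) = 72/(-69 - 112/5) = 72/(-457/5) = 72*(-5/457) = -360/457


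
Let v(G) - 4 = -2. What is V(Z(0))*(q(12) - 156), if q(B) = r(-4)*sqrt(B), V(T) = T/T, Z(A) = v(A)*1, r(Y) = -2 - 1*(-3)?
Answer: -156 + 2*sqrt(3) ≈ -152.54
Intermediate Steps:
v(G) = 2 (v(G) = 4 - 2 = 2)
r(Y) = 1 (r(Y) = -2 + 3 = 1)
Z(A) = 2 (Z(A) = 2*1 = 2)
V(T) = 1
q(B) = sqrt(B) (q(B) = 1*sqrt(B) = sqrt(B))
V(Z(0))*(q(12) - 156) = 1*(sqrt(12) - 156) = 1*(2*sqrt(3) - 156) = 1*(-156 + 2*sqrt(3)) = -156 + 2*sqrt(3)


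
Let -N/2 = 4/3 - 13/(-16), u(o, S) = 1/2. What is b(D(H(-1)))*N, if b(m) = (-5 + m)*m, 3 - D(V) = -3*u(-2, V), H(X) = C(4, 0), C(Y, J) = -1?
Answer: 309/32 ≈ 9.6563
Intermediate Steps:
u(o, S) = ½ (u(o, S) = 1*(½) = ½)
H(X) = -1
D(V) = 9/2 (D(V) = 3 - (-3)/2 = 3 - 1*(-3/2) = 3 + 3/2 = 9/2)
N = -103/24 (N = -2*(4/3 - 13/(-16)) = -2*(4*(⅓) - 13*(-1/16)) = -2*(4/3 + 13/16) = -2*103/48 = -103/24 ≈ -4.2917)
b(m) = m*(-5 + m)
b(D(H(-1)))*N = (9*(-5 + 9/2)/2)*(-103/24) = ((9/2)*(-½))*(-103/24) = -9/4*(-103/24) = 309/32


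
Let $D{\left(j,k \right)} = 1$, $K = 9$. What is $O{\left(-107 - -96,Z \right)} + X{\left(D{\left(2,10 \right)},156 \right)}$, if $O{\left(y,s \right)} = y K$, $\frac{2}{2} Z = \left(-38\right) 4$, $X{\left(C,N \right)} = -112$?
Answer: $-211$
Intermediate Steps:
$Z = -152$ ($Z = \left(-38\right) 4 = -152$)
$O{\left(y,s \right)} = 9 y$ ($O{\left(y,s \right)} = y 9 = 9 y$)
$O{\left(-107 - -96,Z \right)} + X{\left(D{\left(2,10 \right)},156 \right)} = 9 \left(-107 - -96\right) - 112 = 9 \left(-107 + 96\right) - 112 = 9 \left(-11\right) - 112 = -99 - 112 = -211$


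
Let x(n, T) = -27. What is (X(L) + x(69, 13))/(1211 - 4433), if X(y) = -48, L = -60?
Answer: 25/1074 ≈ 0.023277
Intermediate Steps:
(X(L) + x(69, 13))/(1211 - 4433) = (-48 - 27)/(1211 - 4433) = -75/(-3222) = -75*(-1/3222) = 25/1074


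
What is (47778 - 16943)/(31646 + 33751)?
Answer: 30835/65397 ≈ 0.47150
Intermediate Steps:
(47778 - 16943)/(31646 + 33751) = 30835/65397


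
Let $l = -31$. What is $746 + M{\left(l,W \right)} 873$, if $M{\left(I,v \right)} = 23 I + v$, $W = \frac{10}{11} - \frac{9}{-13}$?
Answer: $- \frac{88703612}{143} \approx -6.2031 \cdot 10^{5}$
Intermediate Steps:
$W = \frac{229}{143}$ ($W = 10 \cdot \frac{1}{11} - - \frac{9}{13} = \frac{10}{11} + \frac{9}{13} = \frac{229}{143} \approx 1.6014$)
$M{\left(I,v \right)} = v + 23 I$
$746 + M{\left(l,W \right)} 873 = 746 + \left(\frac{229}{143} + 23 \left(-31\right)\right) 873 = 746 + \left(\frac{229}{143} - 713\right) 873 = 746 - \frac{88810290}{143} = - \frac{88703612}{143}$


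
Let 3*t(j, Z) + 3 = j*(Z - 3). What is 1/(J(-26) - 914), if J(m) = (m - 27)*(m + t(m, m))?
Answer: -3/38411 ≈ -7.8103e-5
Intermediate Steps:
t(j, Z) = -1 + j*(-3 + Z)/3 (t(j, Z) = -1 + (j*(Z - 3))/3 = -1 + (j*(-3 + Z))/3 = -1 + j*(-3 + Z)/3)
J(m) = (-1 + m**2/3)*(-27 + m) (J(m) = (m - 27)*(m + (-1 - m + m*m/3)) = (-27 + m)*(m + (-1 - m + m**2/3)) = (-27 + m)*(-1 + m**2/3) = (-1 + m**2/3)*(-27 + m))
1/(J(-26) - 914) = 1/((27 - 1*(-26) - 9*(-26)**2 + (1/3)*(-26)**3) - 914) = 1/((27 + 26 - 9*676 + (1/3)*(-17576)) - 914) = 1/((27 + 26 - 6084 - 17576/3) - 914) = 1/(-35669/3 - 914) = 1/(-38411/3) = -3/38411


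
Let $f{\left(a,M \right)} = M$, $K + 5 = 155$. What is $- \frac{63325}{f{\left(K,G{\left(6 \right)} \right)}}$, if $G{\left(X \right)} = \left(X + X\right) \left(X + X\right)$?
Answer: $- \frac{63325}{144} \approx -439.76$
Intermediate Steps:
$K = 150$ ($K = -5 + 155 = 150$)
$G{\left(X \right)} = 4 X^{2}$ ($G{\left(X \right)} = 2 X 2 X = 4 X^{2}$)
$- \frac{63325}{f{\left(K,G{\left(6 \right)} \right)}} = - \frac{63325}{4 \cdot 6^{2}} = - \frac{63325}{4 \cdot 36} = - \frac{63325}{144}$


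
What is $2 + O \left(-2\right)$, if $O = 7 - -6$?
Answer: $-24$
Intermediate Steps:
$O = 13$ ($O = 7 + 6 = 13$)
$2 + O \left(-2\right) = 2 + 13 \left(-2\right) = 2 - 26 = -24$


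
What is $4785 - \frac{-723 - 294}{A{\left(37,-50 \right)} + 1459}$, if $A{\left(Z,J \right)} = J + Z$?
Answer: $\frac{2306709}{482} \approx 4785.7$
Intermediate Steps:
$4785 - \frac{-723 - 294}{A{\left(37,-50 \right)} + 1459} = 4785 - \frac{-723 - 294}{\left(-50 + 37\right) + 1459} = 4785 - - \frac{1017}{-13 + 1459} = 4785 - - \frac{1017}{1446} = 4785 - \left(-1017\right) \frac{1}{1446} = 4785 - - \frac{339}{482} = 4785 + \frac{339}{482} = \frac{2306709}{482}$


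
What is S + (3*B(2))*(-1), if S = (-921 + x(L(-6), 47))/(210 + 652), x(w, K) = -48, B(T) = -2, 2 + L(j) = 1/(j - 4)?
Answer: 4203/862 ≈ 4.8759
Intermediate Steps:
L(j) = -2 + 1/(-4 + j) (L(j) = -2 + 1/(j - 4) = -2 + 1/(-4 + j))
S = -969/862 (S = (-921 - 48)/(210 + 652) = -969/862 ≈ -1.1241)
S + (3*B(2))*(-1) = -969/862 + (3*(-2))*(-1) = -969/862 - 6*(-1) = -969/862 + 6 = 4203/862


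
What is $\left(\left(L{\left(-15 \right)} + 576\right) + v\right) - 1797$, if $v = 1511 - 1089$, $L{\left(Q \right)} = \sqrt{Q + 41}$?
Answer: $-799 + \sqrt{26} \approx -793.9$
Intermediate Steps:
$L{\left(Q \right)} = \sqrt{41 + Q}$
$v = 422$ ($v = 1511 - 1089 = 422$)
$\left(\left(L{\left(-15 \right)} + 576\right) + v\right) - 1797 = \left(\left(\sqrt{41 - 15} + 576\right) + 422\right) - 1797 = \left(\left(\sqrt{26} + 576\right) + 422\right) - 1797 = \left(\left(576 + \sqrt{26}\right) + 422\right) - 1797 = \left(998 + \sqrt{26}\right) - 1797 = -799 + \sqrt{26}$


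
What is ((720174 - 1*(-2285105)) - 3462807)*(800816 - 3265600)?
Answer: 1127707693952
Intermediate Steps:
((720174 - 1*(-2285105)) - 3462807)*(800816 - 3265600) = ((720174 + 2285105) - 3462807)*(-2464784) = (3005279 - 3462807)*(-2464784) = -457528*(-2464784) = 1127707693952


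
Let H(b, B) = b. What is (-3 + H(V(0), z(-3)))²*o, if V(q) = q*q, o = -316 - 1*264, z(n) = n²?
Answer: -5220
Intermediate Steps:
o = -580 (o = -316 - 264 = -580)
V(q) = q²
(-3 + H(V(0), z(-3)))²*o = (-3 + 0²)²*(-580) = (-3 + 0)²*(-580) = (-3)²*(-580) = 9*(-580) = -5220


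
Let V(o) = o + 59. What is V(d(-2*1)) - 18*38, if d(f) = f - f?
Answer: -625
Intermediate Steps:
d(f) = 0
V(o) = 59 + o
V(d(-2*1)) - 18*38 = (59 + 0) - 18*38 = 59 - 1*684 = 59 - 684 = -625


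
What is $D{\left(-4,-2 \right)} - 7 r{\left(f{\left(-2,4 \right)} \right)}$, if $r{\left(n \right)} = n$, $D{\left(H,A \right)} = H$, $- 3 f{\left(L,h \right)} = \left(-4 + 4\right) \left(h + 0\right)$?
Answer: $-4$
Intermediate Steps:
$f{\left(L,h \right)} = 0$ ($f{\left(L,h \right)} = - \frac{\left(-4 + 4\right) \left(h + 0\right)}{3} = - \frac{0 h}{3} = \left(- \frac{1}{3}\right) 0 = 0$)
$D{\left(-4,-2 \right)} - 7 r{\left(f{\left(-2,4 \right)} \right)} = -4 - 0 = -4 + 0 = -4$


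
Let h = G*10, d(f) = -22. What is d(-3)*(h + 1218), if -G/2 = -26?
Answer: -38236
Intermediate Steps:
G = 52 (G = -2*(-26) = 52)
h = 520 (h = 52*10 = 520)
d(-3)*(h + 1218) = -22*(520 + 1218) = -22*1738 = -38236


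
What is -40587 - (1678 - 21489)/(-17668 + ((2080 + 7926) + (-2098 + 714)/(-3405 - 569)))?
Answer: -617923757531/15223702 ≈ -40590.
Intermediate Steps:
-40587 - (1678 - 21489)/(-17668 + ((2080 + 7926) + (-2098 + 714)/(-3405 - 569))) = -40587 - (-19811)/(-17668 + (10006 - 1384/(-3974))) = -40587 - (-19811)/(-17668 + (10006 - 1384*(-1/3974))) = -40587 - (-19811)/(-17668 + (10006 + 692/1987)) = -40587 - (-19811)/(-17668 + 19882614/1987) = -40587 - (-19811)/(-15223702/1987) = -40587 - (-19811)*(-1987)/15223702 = -40587 - 1*39364457/15223702 = -40587 - 39364457/15223702 = -617923757531/15223702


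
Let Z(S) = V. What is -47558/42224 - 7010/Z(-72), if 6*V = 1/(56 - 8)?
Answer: -6088945477/3016 ≈ -2.0189e+6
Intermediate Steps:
V = 1/288 (V = 1/(6*(56 - 8)) = (⅙)/48 = (⅙)*(1/48) = 1/288 ≈ 0.0034722)
Z(S) = 1/288
-47558/42224 - 7010/Z(-72) = -47558/42224 - 7010/1/288 = -47558*1/42224 - 7010*288 = -3397/3016 - 2018880 = -6088945477/3016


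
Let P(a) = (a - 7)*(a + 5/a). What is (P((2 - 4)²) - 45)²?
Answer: 59049/16 ≈ 3690.6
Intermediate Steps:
P(a) = (-7 + a)*(a + 5/a)
(P((2 - 4)²) - 45)² = ((5 + ((2 - 4)²)² - 35/(2 - 4)² - 7*(2 - 4)²) - 45)² = ((5 + ((-2)²)² - 35/((-2)²) - 7*(-2)²) - 45)² = ((5 + 4² - 35/4 - 7*4) - 45)² = ((5 + 16 - 35*¼ - 28) - 45)² = ((5 + 16 - 35/4 - 28) - 45)² = (-63/4 - 45)² = (-243/4)² = 59049/16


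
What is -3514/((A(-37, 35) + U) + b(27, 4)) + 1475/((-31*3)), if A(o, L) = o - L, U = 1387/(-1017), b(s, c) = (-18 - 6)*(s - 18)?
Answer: -3280961/882849 ≈ -3.7163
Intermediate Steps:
b(s, c) = 432 - 24*s (b(s, c) = -24*(-18 + s) = 432 - 24*s)
U = -1387/1017 (U = 1387*(-1/1017) = -1387/1017 ≈ -1.3638)
-3514/((A(-37, 35) + U) + b(27, 4)) + 1475/((-31*3)) = -3514/(((-37 - 1*35) - 1387/1017) + (432 - 24*27)) + 1475/((-31*3)) = -3514/(((-37 - 35) - 1387/1017) + (432 - 648)) + 1475/(-93) = -3514/((-72 - 1387/1017) - 216) + 1475*(-1/93) = -3514/(-74611/1017 - 216) - 1475/93 = -3514/(-294283/1017) - 1475/93 = -3514*(-1017/294283) - 1475/93 = 3573738/294283 - 1475/93 = -3280961/882849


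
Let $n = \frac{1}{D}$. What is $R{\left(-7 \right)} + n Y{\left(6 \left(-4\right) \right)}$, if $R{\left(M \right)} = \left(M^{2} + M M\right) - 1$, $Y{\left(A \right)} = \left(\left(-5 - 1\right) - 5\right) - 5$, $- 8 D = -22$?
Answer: $\frac{1003}{11} \approx 91.182$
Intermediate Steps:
$D = \frac{11}{4}$ ($D = \left(- \frac{1}{8}\right) \left(-22\right) = \frac{11}{4} \approx 2.75$)
$Y{\left(A \right)} = -16$ ($Y{\left(A \right)} = \left(-6 - 5\right) - 5 = -11 - 5 = -16$)
$R{\left(M \right)} = -1 + 2 M^{2}$ ($R{\left(M \right)} = \left(M^{2} + M^{2}\right) - 1 = 2 M^{2} - 1 = -1 + 2 M^{2}$)
$n = \frac{4}{11}$ ($n = \frac{1}{\frac{11}{4}} = \frac{4}{11} \approx 0.36364$)
$R{\left(-7 \right)} + n Y{\left(6 \left(-4\right) \right)} = \left(-1 + 2 \left(-7\right)^{2}\right) + \frac{4}{11} \left(-16\right) = \left(-1 + 2 \cdot 49\right) - \frac{64}{11} = \left(-1 + 98\right) - \frac{64}{11} = 97 - \frac{64}{11} = \frac{1003}{11}$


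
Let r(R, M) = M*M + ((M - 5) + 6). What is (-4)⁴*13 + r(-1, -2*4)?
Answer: 3385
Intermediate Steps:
r(R, M) = 1 + M + M² (r(R, M) = M² + ((-5 + M) + 6) = M² + (1 + M) = 1 + M + M²)
(-4)⁴*13 + r(-1, -2*4) = (-4)⁴*13 + (1 - 2*4 + (-2*4)²) = 256*13 + (1 - 8 + (-8)²) = 3328 + (1 - 8 + 64) = 3328 + 57 = 3385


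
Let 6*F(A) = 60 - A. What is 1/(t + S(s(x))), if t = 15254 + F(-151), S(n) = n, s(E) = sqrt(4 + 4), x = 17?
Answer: 550410/8415309937 - 72*sqrt(2)/8415309937 ≈ 6.5394e-5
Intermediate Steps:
s(E) = 2*sqrt(2) (s(E) = sqrt(8) = 2*sqrt(2))
F(A) = 10 - A/6 (F(A) = (60 - A)/6 = 10 - A/6)
t = 91735/6 (t = 15254 + (10 - 1/6*(-151)) = 15254 + (10 + 151/6) = 15254 + 211/6 = 91735/6 ≈ 15289.)
1/(t + S(s(x))) = 1/(91735/6 + 2*sqrt(2))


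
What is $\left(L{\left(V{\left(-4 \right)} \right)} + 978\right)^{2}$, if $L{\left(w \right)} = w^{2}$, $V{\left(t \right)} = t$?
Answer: $988036$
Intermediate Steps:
$\left(L{\left(V{\left(-4 \right)} \right)} + 978\right)^{2} = \left(\left(-4\right)^{2} + 978\right)^{2} = \left(16 + 978\right)^{2} = 994^{2} = 988036$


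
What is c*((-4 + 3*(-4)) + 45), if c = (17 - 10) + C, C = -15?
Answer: -232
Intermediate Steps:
c = -8 (c = (17 - 10) - 15 = 7 - 15 = -8)
c*((-4 + 3*(-4)) + 45) = -8*((-4 + 3*(-4)) + 45) = -8*((-4 - 12) + 45) = -8*(-16 + 45) = -8*29 = -232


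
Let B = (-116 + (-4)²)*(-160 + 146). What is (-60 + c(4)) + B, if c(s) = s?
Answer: 1344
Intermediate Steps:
B = 1400 (B = (-116 + 16)*(-14) = -100*(-14) = 1400)
(-60 + c(4)) + B = (-60 + 4) + 1400 = -56 + 1400 = 1344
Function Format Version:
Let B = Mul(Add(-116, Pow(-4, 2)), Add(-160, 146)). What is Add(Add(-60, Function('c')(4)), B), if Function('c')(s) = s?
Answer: 1344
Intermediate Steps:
B = 1400 (B = Mul(Add(-116, 16), -14) = Mul(-100, -14) = 1400)
Add(Add(-60, Function('c')(4)), B) = Add(Add(-60, 4), 1400) = Add(-56, 1400) = 1344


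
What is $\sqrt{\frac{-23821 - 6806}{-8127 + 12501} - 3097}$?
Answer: $\frac{i \sqrt{9051270}}{54} \approx 55.714 i$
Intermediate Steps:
$\sqrt{\frac{-23821 - 6806}{-8127 + 12501} - 3097} = \sqrt{- \frac{30627}{4374} - 3097} = \sqrt{\left(-30627\right) \frac{1}{4374} - 3097} = \sqrt{- \frac{3403}{486} - 3097} = \sqrt{- \frac{1508545}{486}} = \frac{i \sqrt{9051270}}{54}$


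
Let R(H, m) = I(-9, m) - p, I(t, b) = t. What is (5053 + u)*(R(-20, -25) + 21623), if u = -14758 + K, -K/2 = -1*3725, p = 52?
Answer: -48622310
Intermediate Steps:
R(H, m) = -61 (R(H, m) = -9 - 1*52 = -9 - 52 = -61)
K = 7450 (K = -(-2)*3725 = -2*(-3725) = 7450)
u = -7308 (u = -14758 + 7450 = -7308)
(5053 + u)*(R(-20, -25) + 21623) = (5053 - 7308)*(-61 + 21623) = -2255*21562 = -48622310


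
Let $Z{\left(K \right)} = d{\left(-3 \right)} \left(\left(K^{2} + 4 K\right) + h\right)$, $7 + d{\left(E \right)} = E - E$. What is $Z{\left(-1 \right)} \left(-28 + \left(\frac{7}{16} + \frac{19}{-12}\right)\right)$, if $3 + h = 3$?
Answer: $- \frac{9793}{16} \approx -612.06$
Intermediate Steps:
$d{\left(E \right)} = -7$ ($d{\left(E \right)} = -7 + \left(E - E\right) = -7 + 0 = -7$)
$h = 0$ ($h = -3 + 3 = 0$)
$Z{\left(K \right)} = - 28 K - 7 K^{2}$ ($Z{\left(K \right)} = - 7 \left(\left(K^{2} + 4 K\right) + 0\right) = - 7 \left(K^{2} + 4 K\right) = - 28 K - 7 K^{2}$)
$Z{\left(-1 \right)} \left(-28 + \left(\frac{7}{16} + \frac{19}{-12}\right)\right) = 7 \left(-1\right) \left(-4 - -1\right) \left(-28 + \left(\frac{7}{16} + \frac{19}{-12}\right)\right) = 7 \left(-1\right) \left(-4 + 1\right) \left(-28 + \left(7 \cdot \frac{1}{16} + 19 \left(- \frac{1}{12}\right)\right)\right) = 7 \left(-1\right) \left(-3\right) \left(-28 + \left(\frac{7}{16} - \frac{19}{12}\right)\right) = 21 \left(-28 - \frac{55}{48}\right) = 21 \left(- \frac{1399}{48}\right) = - \frac{9793}{16}$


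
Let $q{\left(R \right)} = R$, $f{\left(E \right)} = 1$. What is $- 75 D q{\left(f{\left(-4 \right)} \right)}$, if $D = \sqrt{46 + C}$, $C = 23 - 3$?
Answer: $- 75 \sqrt{66} \approx -609.3$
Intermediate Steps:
$C = 20$ ($C = 23 - 3 = 20$)
$D = \sqrt{66}$ ($D = \sqrt{46 + 20} = \sqrt{66} \approx 8.124$)
$- 75 D q{\left(f{\left(-4 \right)} \right)} = - 75 \sqrt{66} \cdot 1 = - 75 \sqrt{66}$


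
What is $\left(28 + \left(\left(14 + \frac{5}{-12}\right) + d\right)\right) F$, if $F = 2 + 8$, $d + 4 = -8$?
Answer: $\frac{1775}{6} \approx 295.83$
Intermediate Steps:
$d = -12$ ($d = -4 - 8 = -12$)
$F = 10$
$\left(28 + \left(\left(14 + \frac{5}{-12}\right) + d\right)\right) F = \left(28 - \left(-2 + \frac{5}{12}\right)\right) 10 = \left(28 + \left(\left(14 + 5 \left(- \frac{1}{12}\right)\right) - 12\right)\right) 10 = \left(28 + \left(\left(14 - \frac{5}{12}\right) - 12\right)\right) 10 = \left(28 + \left(\frac{163}{12} - 12\right)\right) 10 = \left(28 + \frac{19}{12}\right) 10 = \frac{355}{12} \cdot 10 = \frac{1775}{6}$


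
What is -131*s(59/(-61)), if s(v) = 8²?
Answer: -8384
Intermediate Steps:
s(v) = 64
-131*s(59/(-61)) = -131*64 = -8384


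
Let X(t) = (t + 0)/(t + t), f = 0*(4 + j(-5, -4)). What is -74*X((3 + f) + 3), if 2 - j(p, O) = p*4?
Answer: -37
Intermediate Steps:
j(p, O) = 2 - 4*p (j(p, O) = 2 - p*4 = 2 - 4*p)
f = 0 (f = 0*(4 + (2 - 4*(-5))) = 0*(4 + (2 + 20)) = 0*(4 + 22) = 0*26 = 0)
X(t) = ½ (X(t) = t/((2*t)) = t*(1/(2*t)) = ½)
-74*X((3 + f) + 3) = -74*½ = -37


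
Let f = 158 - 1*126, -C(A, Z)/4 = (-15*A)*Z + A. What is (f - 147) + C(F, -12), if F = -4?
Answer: 2781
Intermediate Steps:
C(A, Z) = -4*A + 60*A*Z (C(A, Z) = -4*((-15*A)*Z + A) = -4*(-15*A*Z + A) = -4*(A - 15*A*Z) = -4*A + 60*A*Z)
f = 32 (f = 158 - 126 = 32)
(f - 147) + C(F, -12) = (32 - 147) + 4*(-4)*(-1 + 15*(-12)) = -115 + 4*(-4)*(-1 - 180) = -115 + 4*(-4)*(-181) = -115 + 2896 = 2781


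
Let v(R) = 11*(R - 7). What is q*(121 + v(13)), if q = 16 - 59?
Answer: -8041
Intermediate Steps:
q = -43
v(R) = -77 + 11*R (v(R) = 11*(-7 + R) = -77 + 11*R)
q*(121 + v(13)) = -43*(121 + (-77 + 11*13)) = -43*(121 + (-77 + 143)) = -43*(121 + 66) = -43*187 = -8041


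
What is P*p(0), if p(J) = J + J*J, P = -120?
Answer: 0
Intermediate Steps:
p(J) = J + J²
P*p(0) = -0*(1 + 0) = -0 = -120*0 = 0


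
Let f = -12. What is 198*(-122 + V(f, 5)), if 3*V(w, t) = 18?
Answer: -22968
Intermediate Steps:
V(w, t) = 6 (V(w, t) = (⅓)*18 = 6)
198*(-122 + V(f, 5)) = 198*(-122 + 6) = 198*(-116) = -22968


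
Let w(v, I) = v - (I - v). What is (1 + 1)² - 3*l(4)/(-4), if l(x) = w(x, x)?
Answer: 7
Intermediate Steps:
w(v, I) = -I + 2*v (w(v, I) = v + (v - I) = -I + 2*v)
l(x) = x (l(x) = -x + 2*x = x)
(1 + 1)² - 3*l(4)/(-4) = (1 + 1)² - 12/(-4) = 2² - 12*(-1)/4 = 4 - 3*(-1) = 4 + 3 = 7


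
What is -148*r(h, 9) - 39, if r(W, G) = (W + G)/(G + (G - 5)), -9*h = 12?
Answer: -4925/39 ≈ -126.28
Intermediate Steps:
h = -4/3 (h = -⅑*12 = -4/3 ≈ -1.3333)
r(W, G) = (G + W)/(-5 + 2*G) (r(W, G) = (G + W)/(G + (-5 + G)) = (G + W)/(-5 + 2*G))
-148*r(h, 9) - 39 = -148*(9 - 4/3)/(-5 + 2*9) - 39 = -148*23/((-5 + 18)*3) - 39 = -148*23/(13*3) - 39 = -148*23/39 - 39 = -3404/39 - 39 = -4925/39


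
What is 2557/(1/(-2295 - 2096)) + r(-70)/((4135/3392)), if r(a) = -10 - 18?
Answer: -46426994221/4135 ≈ -1.1228e+7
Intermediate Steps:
r(a) = -28
2557/(1/(-2295 - 2096)) + r(-70)/((4135/3392)) = 2557/(1/(-2295 - 2096)) - 28/(4135/3392) = 2557/(1/(-4391)) - 28/(4135*(1/3392)) = 2557/(-1/4391) - 28/4135/3392 = 2557*(-4391) - 28*3392/4135 = -11227787 - 94976/4135 = -46426994221/4135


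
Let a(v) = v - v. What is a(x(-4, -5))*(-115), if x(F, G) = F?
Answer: 0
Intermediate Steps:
a(v) = 0
a(x(-4, -5))*(-115) = 0*(-115) = 0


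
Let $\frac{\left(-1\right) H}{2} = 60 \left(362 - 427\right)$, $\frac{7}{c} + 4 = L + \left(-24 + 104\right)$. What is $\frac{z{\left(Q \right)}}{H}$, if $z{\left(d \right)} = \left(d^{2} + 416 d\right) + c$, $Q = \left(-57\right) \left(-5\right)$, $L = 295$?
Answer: $\frac{5294303}{206700} \approx 25.613$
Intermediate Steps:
$c = \frac{1}{53}$ ($c = \frac{7}{-4 + \left(295 + \left(-24 + 104\right)\right)} = \frac{7}{-4 + \left(295 + 80\right)} = \frac{7}{-4 + 375} = \frac{7}{371} = 7 \cdot \frac{1}{371} = \frac{1}{53} \approx 0.018868$)
$Q = 285$
$H = 7800$ ($H = - 2 \cdot 60 \left(362 - 427\right) = - 2 \cdot 60 \left(-65\right) = \left(-2\right) \left(-3900\right) = 7800$)
$z{\left(d \right)} = \frac{1}{53} + d^{2} + 416 d$ ($z{\left(d \right)} = \left(d^{2} + 416 d\right) + \frac{1}{53} = \frac{1}{53} + d^{2} + 416 d$)
$\frac{z{\left(Q \right)}}{H} = \frac{\frac{1}{53} + 285^{2} + 416 \cdot 285}{7800} = \left(\frac{1}{53} + 81225 + 118560\right) \frac{1}{7800} = \frac{10588606}{53} \cdot \frac{1}{7800} = \frac{5294303}{206700}$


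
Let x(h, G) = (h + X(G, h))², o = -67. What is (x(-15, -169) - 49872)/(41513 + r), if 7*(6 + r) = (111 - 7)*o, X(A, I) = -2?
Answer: -347081/283581 ≈ -1.2239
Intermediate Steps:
x(h, G) = (-2 + h)² (x(h, G) = (h - 2)² = (-2 + h)²)
r = -7010/7 (r = -6 + ((111 - 7)*(-67))/7 = -6 + (104*(-67))/7 = -6 + (⅐)*(-6968) = -6 - 6968/7 = -7010/7 ≈ -1001.4)
(x(-15, -169) - 49872)/(41513 + r) = ((-2 - 15)² - 49872)/(41513 - 7010/7) = ((-17)² - 49872)/(283581/7) = (289 - 49872)*(7/283581) = -49583*7/283581 = -347081/283581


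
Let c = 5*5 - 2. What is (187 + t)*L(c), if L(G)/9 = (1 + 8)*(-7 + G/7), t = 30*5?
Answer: -709722/7 ≈ -1.0139e+5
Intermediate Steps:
t = 150
c = 23 (c = 25 - 2 = 23)
L(G) = -567 + 81*G/7 (L(G) = 9*((1 + 8)*(-7 + G/7)) = 9*(9*(-7 + G*(1/7))) = 9*(9*(-7 + G/7)) = 9*(-63 + 9*G/7) = -567 + 81*G/7)
(187 + t)*L(c) = (187 + 150)*(-567 + (81/7)*23) = 337*(-567 + 1863/7) = 337*(-2106/7) = -709722/7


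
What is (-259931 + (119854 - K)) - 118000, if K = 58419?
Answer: -316496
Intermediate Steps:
(-259931 + (119854 - K)) - 118000 = (-259931 + (119854 - 1*58419)) - 118000 = (-259931 + (119854 - 58419)) - 118000 = (-259931 + 61435) - 118000 = -198496 - 118000 = -316496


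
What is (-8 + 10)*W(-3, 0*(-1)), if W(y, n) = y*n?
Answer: 0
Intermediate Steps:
W(y, n) = n*y
(-8 + 10)*W(-3, 0*(-1)) = (-8 + 10)*((0*(-1))*(-3)) = 2*(0*(-3)) = 2*0 = 0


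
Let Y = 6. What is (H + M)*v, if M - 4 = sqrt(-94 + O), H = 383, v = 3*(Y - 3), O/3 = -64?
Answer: 3483 + 9*I*sqrt(286) ≈ 3483.0 + 152.2*I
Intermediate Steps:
O = -192 (O = 3*(-64) = -192)
v = 9 (v = 3*(6 - 3) = 3*3 = 9)
M = 4 + I*sqrt(286) (M = 4 + sqrt(-94 - 192) = 4 + sqrt(-286) = 4 + I*sqrt(286) ≈ 4.0 + 16.912*I)
(H + M)*v = (383 + (4 + I*sqrt(286)))*9 = (387 + I*sqrt(286))*9 = 3483 + 9*I*sqrt(286)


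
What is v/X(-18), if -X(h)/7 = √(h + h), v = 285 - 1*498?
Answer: -71*I/14 ≈ -5.0714*I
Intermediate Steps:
v = -213 (v = 285 - 498 = -213)
X(h) = -7*√2*√h (X(h) = -7*√(h + h) = -7*√2*√h)
v/X(-18) = -213*I/42 = -71*I/14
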